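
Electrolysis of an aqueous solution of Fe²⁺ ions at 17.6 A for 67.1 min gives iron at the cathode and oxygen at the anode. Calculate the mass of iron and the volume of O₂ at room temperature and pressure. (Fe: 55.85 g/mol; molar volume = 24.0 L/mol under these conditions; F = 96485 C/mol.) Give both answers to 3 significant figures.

20.5 g Fe; 4.41 L O₂

Q = 17.6 × 4026 = 70860 C; n(e⁻) = 70860 / 96485 = 0.7344 mol
Cathode: Fe²⁺ + 2e⁻ → Fe → n(Fe) = 0.7344/2 = 0.3672 mol → 20.5 g
Anode: 2H₂O → O₂ + 4H⁺ + 4e⁻ → n(O₂) = 0.7344/4 = 0.1836 mol → 4.41 L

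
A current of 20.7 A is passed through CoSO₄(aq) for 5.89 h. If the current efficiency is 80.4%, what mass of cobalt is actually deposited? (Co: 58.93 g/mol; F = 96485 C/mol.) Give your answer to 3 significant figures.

108 g

Q = 20.7 × 21204 = 4.389×10^5 C
n(e⁻) = 4.389×10^5 / 96485 = 4.549 mol
Co²⁺ + 2e⁻ → Co, so theoretical m(Co) = 2.275 × 58.93 = 134.1 g
Actual mass = 80.4% × 134.1 = 108 g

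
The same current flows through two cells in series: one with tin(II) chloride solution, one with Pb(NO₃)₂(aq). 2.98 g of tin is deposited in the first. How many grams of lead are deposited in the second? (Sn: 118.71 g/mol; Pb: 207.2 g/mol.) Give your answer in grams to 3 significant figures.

5.20 g

n(Sn) = 2.98 / 118.71 = 0.02510 mol
Sn²⁺ + 2e⁻ → Sn, so n(e⁻) = 2 × 0.02510 = 0.05020 mol
Same current for the same time ⇒ same n(e⁻) = 0.05020 mol in both cells.
Pb²⁺ + 2e⁻ → Pb, so n(Pb) = 0.05020 / 2 = 0.02510 mol
m(Pb) = 0.02510 × 207.2 = 5.20 g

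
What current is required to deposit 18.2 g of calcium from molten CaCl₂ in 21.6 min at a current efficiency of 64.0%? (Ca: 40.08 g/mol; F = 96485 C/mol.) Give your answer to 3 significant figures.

n(Ca) = 18.2 / 40.08 = 0.4541 mol
Ca²⁺ + 2e⁻ → Ca, so n(e⁻) = 2 × 0.4541 = 0.9082 mol
Q = 0.9082 × 96485 / 0.640 = 1.369×10^5 C
I = Q / t = 1.369×10^5 / 1296 s = 106 A

106 A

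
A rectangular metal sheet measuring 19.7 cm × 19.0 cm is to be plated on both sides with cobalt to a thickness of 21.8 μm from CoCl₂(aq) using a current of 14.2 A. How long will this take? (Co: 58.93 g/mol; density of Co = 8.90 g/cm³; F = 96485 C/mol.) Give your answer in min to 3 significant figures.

Plated area = 2 × 19.7 × 19.0 = 748.6 cm²
Volume = 748.6 × 21.8×10⁻⁴ cm = 1.632 cm³
m(Co) = 1.632 × 8.90 = 14.52 g
n(Co) = 14.52 / 58.93 = 0.2464 mol; n(e⁻) = 2 × 0.2464 = 0.4928 mol
Q = 0.4928 × 96485 = 47550 C
t = 47550 / 14.2 = 3349 s = 55.8 min

55.8 min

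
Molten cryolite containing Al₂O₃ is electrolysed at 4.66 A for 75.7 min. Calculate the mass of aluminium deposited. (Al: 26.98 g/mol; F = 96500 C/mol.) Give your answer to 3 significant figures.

Q = It = 4.66 × 4542 = 21170 C
Moles of electrons = 21170 / 96500 = 0.2194 mol
Al³⁺ + 3e⁻ → Al, so n(Al) = 0.2194 / 3 = 0.07313 mol
m = 0.07313 × 26.98 = 1.97 g

1.97 g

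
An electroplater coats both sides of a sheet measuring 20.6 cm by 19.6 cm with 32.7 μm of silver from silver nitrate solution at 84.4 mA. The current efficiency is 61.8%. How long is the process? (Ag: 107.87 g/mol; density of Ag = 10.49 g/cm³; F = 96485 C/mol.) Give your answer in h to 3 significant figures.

132 h

Plated area = 2 × 20.6 × 19.6 = 807.5 cm²
Volume = 807.5 × 32.7×10⁻⁴ cm = 2.641 cm³
m(Ag) = 2.641 × 10.49 = 27.70 g
n(Ag) = 27.70 / 107.87 = 0.2568 mol; n(e⁻) = 0.2568 mol
Q = 0.2568 × 96485 / 0.618 = 40090 C
t = 40090 / 0.0844 = 4.750×10^5 s = 132 h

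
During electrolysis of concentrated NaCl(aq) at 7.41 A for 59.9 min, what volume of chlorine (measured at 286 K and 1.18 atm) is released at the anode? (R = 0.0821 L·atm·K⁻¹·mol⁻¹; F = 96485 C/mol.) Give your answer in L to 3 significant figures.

2.75 L

Q = 7.41 A × 3594 s = 26630 C
Moles of electrons = 26630 / 96485 = 0.2760 mol
2Cl⁻ → Cl₂ + 2e⁻, so n(Cl₂) = 0.2760 / 2 = 0.1380 mol
V = nRT/P = 0.1380 × 0.0821 × 286 / 1.18 = 2.746 L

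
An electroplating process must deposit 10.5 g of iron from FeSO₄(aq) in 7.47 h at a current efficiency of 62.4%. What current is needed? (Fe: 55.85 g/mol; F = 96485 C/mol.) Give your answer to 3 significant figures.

n(Fe) = 10.5 / 55.85 = 0.1880 mol
Fe²⁺ + 2e⁻ → Fe, so n(e⁻) = 2 × 0.1880 = 0.3760 mol
Q = 0.3760 × 96485 / 0.624 = 58140 C
I = Q / t = 58140 / 26892 s = 2.16 A

2.16 A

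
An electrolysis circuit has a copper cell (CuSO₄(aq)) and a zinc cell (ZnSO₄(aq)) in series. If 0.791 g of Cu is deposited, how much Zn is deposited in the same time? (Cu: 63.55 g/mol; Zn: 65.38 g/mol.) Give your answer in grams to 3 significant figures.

0.814 g

n(Cu) = 0.791 / 63.55 = 0.01245 mol
Cu²⁺ + 2e⁻ → Cu, so n(e⁻) = 2 × 0.01245 = 0.02490 mol
The cells are in series, so the same charge (and hence the same n(e⁻) = 0.02490 mol) passes through both.
Zn²⁺ + 2e⁻ → Zn, so n(Zn) = 0.02490 / 2 = 0.01245 mol
m(Zn) = 0.01245 × 65.38 = 0.814 g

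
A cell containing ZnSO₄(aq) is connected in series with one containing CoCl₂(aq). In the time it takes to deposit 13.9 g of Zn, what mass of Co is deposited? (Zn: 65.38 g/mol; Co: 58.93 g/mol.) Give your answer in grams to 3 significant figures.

12.5 g

n(Zn) = 13.9 / 65.38 = 0.2126 mol
Zn²⁺ + 2e⁻ → Zn, so n(e⁻) = 2 × 0.2126 = 0.4252 mol
In series, the same 0.4252 mol of electrons flows through the second cell.
Co²⁺ + 2e⁻ → Co, so n(Co) = 0.4252 / 2 = 0.2126 mol
m(Co) = 0.2126 × 58.93 = 12.5 g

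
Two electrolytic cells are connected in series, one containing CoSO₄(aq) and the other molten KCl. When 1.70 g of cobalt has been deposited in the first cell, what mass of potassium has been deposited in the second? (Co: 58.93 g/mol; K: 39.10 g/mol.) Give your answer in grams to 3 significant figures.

2.26 g

n(Co) = 1.70 / 58.93 = 0.02885 mol
Co²⁺ + 2e⁻ → Co, so n(e⁻) = 2 × 0.02885 = 0.05770 mol
Since the cells are in series, n(e⁻) in the K cell is also 0.05770 mol.
K⁺ + e⁻ → K, so n(K) = 0.05770 mol
m(K) = 0.05770 × 39.10 = 2.26 g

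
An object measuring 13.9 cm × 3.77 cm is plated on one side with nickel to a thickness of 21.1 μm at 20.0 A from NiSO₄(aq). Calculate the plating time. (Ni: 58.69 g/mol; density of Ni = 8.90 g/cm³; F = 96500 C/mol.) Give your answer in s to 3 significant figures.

162 s

Plated area = 13.9 × 3.77 = 52.40 cm²
Volume = 52.40 × 21.1×10⁻⁴ cm = 0.1106 cm³
m(Ni) = 0.1106 × 8.90 = 0.9843 g
n(Ni) = 0.9843 / 58.69 = 0.01677 mol; n(e⁻) = 2 × 0.01677 = 0.03354 mol
Q = 0.03354 × 96500 = 3237 C
t = 3237 / 20.0 = 161.9 s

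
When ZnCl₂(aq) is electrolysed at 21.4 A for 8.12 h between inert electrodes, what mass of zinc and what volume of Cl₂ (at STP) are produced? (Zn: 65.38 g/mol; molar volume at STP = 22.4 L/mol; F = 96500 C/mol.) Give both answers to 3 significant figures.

Q = 21.4 × 29232 = 6.256×10^5 C; n(e⁻) = 6.256×10^5 / 96500 = 6.483 mol
Cathode: Zn²⁺ + 2e⁻ → Zn → n(Zn) = 6.483/2 = 3.242 mol → 212 g
Anode: 2Cl⁻ → Cl₂ + 2e⁻ → n(Cl₂) = 6.483/2 = 3.242 mol → 72.6 L

212 g Zn; 72.6 L Cl₂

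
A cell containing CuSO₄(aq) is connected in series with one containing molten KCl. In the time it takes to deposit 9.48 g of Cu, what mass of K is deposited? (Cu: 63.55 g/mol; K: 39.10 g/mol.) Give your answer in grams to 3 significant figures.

11.7 g

n(Cu) = 9.48 / 63.55 = 0.1492 mol
Cu²⁺ + 2e⁻ → Cu, so n(e⁻) = 2 × 0.1492 = 0.2984 mol
In series, the same 0.2984 mol of electrons flows through the second cell.
K⁺ + e⁻ → K, so n(K) = 0.2984 mol
m(K) = 0.2984 × 39.10 = 11.7 g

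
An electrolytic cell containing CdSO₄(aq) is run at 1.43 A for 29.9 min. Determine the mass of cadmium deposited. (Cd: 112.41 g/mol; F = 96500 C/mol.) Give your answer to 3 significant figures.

1.49 g

Charge passed = 1.43 × 1794 = 2565 C
n(e⁻) = Q/F = 2565/96500 = 0.02658 mol
Cd²⁺ + 2e⁻ → Cd, so n(Cd) = 0.02658 / 2 = 0.01329 mol
m = 0.01329 × 112.41 = 1.49 g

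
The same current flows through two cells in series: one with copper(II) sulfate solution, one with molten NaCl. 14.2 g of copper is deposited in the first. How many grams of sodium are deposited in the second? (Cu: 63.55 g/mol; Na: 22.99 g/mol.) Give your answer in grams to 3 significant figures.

10.3 g

n(Cu) = 14.2 / 63.55 = 0.2234 mol
Cu²⁺ + 2e⁻ → Cu, so n(e⁻) = 2 × 0.2234 = 0.4468 mol
The cells are in series, so the same charge (and hence the same n(e⁻) = 0.4468 mol) passes through both.
Na⁺ + e⁻ → Na, so n(Na) = 0.4468 mol
m(Na) = 0.4468 × 22.99 = 10.3 g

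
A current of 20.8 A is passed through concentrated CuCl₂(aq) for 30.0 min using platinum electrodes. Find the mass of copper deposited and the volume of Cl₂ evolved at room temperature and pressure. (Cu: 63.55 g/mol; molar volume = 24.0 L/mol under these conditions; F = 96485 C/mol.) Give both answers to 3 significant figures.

Q = 20.8 × 1800 = 37440 C; n(e⁻) = 37440 / 96485 = 0.3880 mol
Cathode: Cu²⁺ + 2e⁻ → Cu → n(Cu) = 0.3880/2 = 0.1940 mol → 12.3 g
Anode: 2Cl⁻ → Cl₂ + 2e⁻ → n(Cl₂) = 0.3880/2 = 0.1940 mol → 4.66 L

12.3 g Cu; 4.66 L Cl₂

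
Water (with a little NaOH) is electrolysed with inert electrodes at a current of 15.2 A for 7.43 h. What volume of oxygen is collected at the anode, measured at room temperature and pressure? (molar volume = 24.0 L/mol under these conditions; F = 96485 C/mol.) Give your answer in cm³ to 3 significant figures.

Charge passed = 15.2 × 26748 = 4.066×10^5 C
n(e⁻) = 4.066×10^5 / 96485 = 4.214 mol
2H₂O → O₂ + 4H⁺ + 4e⁻, so n(O₂) = 4.214 / 4 = 1.054 mol
V = 1.054 × 24.0 = 25.30 L
= 25300 cm³

25300 cm³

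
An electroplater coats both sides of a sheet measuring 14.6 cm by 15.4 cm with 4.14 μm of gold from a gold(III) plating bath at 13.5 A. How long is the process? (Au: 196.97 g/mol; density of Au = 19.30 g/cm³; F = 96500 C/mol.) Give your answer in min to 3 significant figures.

Plated area = 2 × 14.6 × 15.4 = 449.7 cm²
Volume = 449.7 × 4.14×10⁻⁴ cm = 0.1862 cm³
m(Au) = 0.1862 × 19.30 = 3.594 g
n(Au) = 3.594 / 196.97 = 0.01825 mol; n(e⁻) = 3 × 0.01825 = 0.05475 mol
Q = 0.05475 × 96500 = 5283 C
t = 5283 / 13.5 = 391.3 s = 6.52 min

6.52 min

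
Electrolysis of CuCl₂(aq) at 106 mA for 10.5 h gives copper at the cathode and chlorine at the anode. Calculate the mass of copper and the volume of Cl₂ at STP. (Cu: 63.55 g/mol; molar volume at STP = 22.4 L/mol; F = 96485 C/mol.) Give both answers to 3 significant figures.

Q = 0.106 × 37800 = 4007 C; n(e⁻) = 4007 / 96485 = 0.04153 mol
Cathode: Cu²⁺ + 2e⁻ → Cu → n(Cu) = 0.04153/2 = 0.02077 mol → 1.32 g
Anode: 2Cl⁻ → Cl₂ + 2e⁻ → n(Cl₂) = 0.04153/2 = 0.02077 mol → 0.465 L

1.32 g Cu; 0.465 L Cl₂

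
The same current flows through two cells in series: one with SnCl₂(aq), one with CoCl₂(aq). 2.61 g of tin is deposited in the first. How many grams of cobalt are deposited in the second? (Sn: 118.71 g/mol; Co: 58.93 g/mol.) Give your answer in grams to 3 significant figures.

1.30 g

n(Sn) = 2.61 / 118.71 = 0.02199 mol
Sn²⁺ + 2e⁻ → Sn, so n(e⁻) = 2 × 0.02199 = 0.04398 mol
In series, the same 0.04398 mol of electrons flows through the second cell.
Co²⁺ + 2e⁻ → Co, so n(Co) = 0.04398 / 2 = 0.02199 mol
m(Co) = 0.02199 × 58.93 = 1.30 g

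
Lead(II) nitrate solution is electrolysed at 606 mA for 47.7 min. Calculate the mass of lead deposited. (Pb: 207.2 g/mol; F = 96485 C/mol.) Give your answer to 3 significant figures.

Q = 0.606 A × 2862 s = 1734 C
n(e⁻) = 1734 / 96485 = 0.01797 mol
Pb²⁺ + 2e⁻ → Pb, so n(Pb) = 0.01797 / 2 = 0.008985 mol
m = 0.008985 × 207.2 = 1.86 g

1.86 g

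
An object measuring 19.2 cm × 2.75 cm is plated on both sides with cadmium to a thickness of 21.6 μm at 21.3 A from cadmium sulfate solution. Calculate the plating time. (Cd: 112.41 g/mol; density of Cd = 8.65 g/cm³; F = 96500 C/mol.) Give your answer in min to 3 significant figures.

2.65 min

Plated area = 2 × 19.2 × 2.75 = 105.6 cm²
Volume = 105.6 × 21.6×10⁻⁴ cm = 0.2281 cm³
m(Cd) = 0.2281 × 8.65 = 1.973 g
n(Cd) = 1.973 / 112.41 = 0.01755 mol; n(e⁻) = 2 × 0.01755 = 0.03510 mol
Q = 0.03510 × 96500 = 3387 C
t = 3387 / 21.3 = 159.0 s = 2.65 min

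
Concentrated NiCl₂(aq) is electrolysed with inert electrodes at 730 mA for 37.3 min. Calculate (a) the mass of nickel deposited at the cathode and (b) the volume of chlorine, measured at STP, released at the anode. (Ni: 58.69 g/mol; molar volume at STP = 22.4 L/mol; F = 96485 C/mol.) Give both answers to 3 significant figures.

0.497 g Ni; 0.190 L Cl₂

Q = 0.730 × 2238 = 1634 C; n(e⁻) = 1634 / 96485 = 0.01694 mol
Cathode: Ni²⁺ + 2e⁻ → Ni → n(Ni) = 0.01694/2 = 0.008470 mol → 0.497 g
Anode: 2Cl⁻ → Cl₂ + 2e⁻ → n(Cl₂) = 0.01694/2 = 0.008470 mol → 0.190 L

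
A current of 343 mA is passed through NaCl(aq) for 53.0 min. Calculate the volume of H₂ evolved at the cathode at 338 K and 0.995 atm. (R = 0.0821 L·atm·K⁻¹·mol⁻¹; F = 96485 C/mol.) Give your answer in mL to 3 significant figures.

158 mL

Charge passed = 0.343 × 3180 = 1091 C
Moles of electrons = 1091 / 96485 = 0.01131 mol
2H⁺ + 2e⁻ → H₂, so n(H₂) = 0.01131 / 2 = 0.005655 mol
V = nRT/P = 0.005655 × 0.0821 × 338 / 0.995 = 0.1577 L
= 158 mL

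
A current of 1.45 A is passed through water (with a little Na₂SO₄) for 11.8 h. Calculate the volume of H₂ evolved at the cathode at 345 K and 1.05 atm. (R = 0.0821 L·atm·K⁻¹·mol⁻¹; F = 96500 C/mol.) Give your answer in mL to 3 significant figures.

Q = It = 1.45 × 42480 = 61600 C
Moles of electrons = 61600 / 96500 = 0.6383 mol
2H⁺ + 2e⁻ → H₂, so n(H₂) = 0.6383 / 2 = 0.3192 mol
V = nRT/P = 0.3192 × 0.0821 × 345 / 1.05 = 8.611 L
= 8610 mL

8610 mL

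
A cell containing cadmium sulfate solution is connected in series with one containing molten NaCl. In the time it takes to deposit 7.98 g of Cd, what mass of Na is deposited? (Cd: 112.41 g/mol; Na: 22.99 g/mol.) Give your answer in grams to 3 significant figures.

n(Cd) = 7.98 / 112.41 = 0.07099 mol
Cd²⁺ + 2e⁻ → Cd, so n(e⁻) = 2 × 0.07099 = 0.1420 mol
In series, the same 0.1420 mol of electrons flows through the second cell.
Na⁺ + e⁻ → Na, so n(Na) = 0.1420 mol
m(Na) = 0.1420 × 22.99 = 3.26 g

3.26 g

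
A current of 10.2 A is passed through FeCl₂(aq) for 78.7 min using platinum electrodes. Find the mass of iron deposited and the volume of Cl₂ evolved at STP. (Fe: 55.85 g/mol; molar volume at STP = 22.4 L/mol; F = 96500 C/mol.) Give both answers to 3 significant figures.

13.9 g Fe; 5.59 L Cl₂

Q = 10.2 × 4722 = 48160 C; n(e⁻) = 48160 / 96500 = 0.4991 mol
Cathode: Fe²⁺ + 2e⁻ → Fe → n(Fe) = 0.4991/2 = 0.2496 mol → 13.9 g
Anode: 2Cl⁻ → Cl₂ + 2e⁻ → n(Cl₂) = 0.4991/2 = 0.2496 mol → 5.59 L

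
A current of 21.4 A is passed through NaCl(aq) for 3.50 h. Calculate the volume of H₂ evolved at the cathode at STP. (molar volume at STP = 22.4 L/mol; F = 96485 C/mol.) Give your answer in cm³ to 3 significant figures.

31300 cm³

Q = It = 21.4 × 12600 = 2.696×10^5 C
n(e⁻) = 2.696×10^5 / 96485 = 2.794 mol
2H⁺ + 2e⁻ → H₂, so n(H₂) = 2.794 / 2 = 1.397 mol
V = 1.397 × 22.4 = 31.29 L
= 31300 cm³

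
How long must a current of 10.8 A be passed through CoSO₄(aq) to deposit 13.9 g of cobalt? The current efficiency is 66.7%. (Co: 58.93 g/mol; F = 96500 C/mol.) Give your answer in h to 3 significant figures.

1.76 h

n(Co) = 13.9 / 58.93 = 0.2359 mol
Co²⁺ + 2e⁻ → Co, so n(e⁻) = 2 × 0.2359 = 0.4718 mol
Q = 0.4718 × 96500 / 0.667 = 68260 C
t = Q / I = 68260 / 10.8 = 6320 s = 1.76 h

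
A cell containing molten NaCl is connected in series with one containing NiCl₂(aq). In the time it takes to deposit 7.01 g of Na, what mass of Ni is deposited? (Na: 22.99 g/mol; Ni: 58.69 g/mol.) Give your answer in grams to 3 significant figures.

8.95 g

n(Na) = 7.01 / 22.99 = 0.3049 mol
Na⁺ + e⁻ → Na, so n(e⁻) = 0.3049 mol
In series, the same 0.3049 mol of electrons flows through the second cell.
Ni²⁺ + 2e⁻ → Ni, so n(Ni) = 0.3049 / 2 = 0.1525 mol
m(Ni) = 0.1525 × 58.69 = 8.95 g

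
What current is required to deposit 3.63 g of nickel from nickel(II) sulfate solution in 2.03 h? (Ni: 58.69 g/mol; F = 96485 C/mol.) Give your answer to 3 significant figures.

1.63 A

n(Ni) = 3.63 / 58.69 = 0.06185 mol
Ni²⁺ + 2e⁻ → Ni, so n(e⁻) = 2 × 0.06185 = 0.1237 mol
Q = 0.1237 × 96485 = 11940 C
I = Q / t = 11940 / 7308 s = 1.63 A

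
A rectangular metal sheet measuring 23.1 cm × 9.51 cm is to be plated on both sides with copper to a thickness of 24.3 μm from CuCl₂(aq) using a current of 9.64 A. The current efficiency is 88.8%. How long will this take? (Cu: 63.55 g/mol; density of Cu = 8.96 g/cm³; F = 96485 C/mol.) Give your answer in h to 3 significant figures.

0.943 h

Plated area = 2 × 23.1 × 9.51 = 439.4 cm²
Volume = 439.4 × 24.3×10⁻⁴ cm = 1.068 cm³
m(Cu) = 1.068 × 8.96 = 9.569 g
n(Cu) = 9.569 / 63.55 = 0.1506 mol; n(e⁻) = 2 × 0.1506 = 0.3012 mol
Q = 0.3012 × 96485 / 0.888 = 32730 C
t = 32730 / 9.64 = 3395 s = 0.943 h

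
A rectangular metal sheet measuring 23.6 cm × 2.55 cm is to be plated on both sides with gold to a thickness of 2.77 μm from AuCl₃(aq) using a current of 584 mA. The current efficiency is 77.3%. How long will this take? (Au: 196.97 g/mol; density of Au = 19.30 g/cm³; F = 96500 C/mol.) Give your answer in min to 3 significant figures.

Plated area = 2 × 23.6 × 2.55 = 120.4 cm²
Volume = 120.4 × 2.77×10⁻⁴ cm = 0.03335 cm³
m(Au) = 0.03335 × 19.30 = 0.6437 g
n(Au) = 0.6437 / 196.97 = 0.003268 mol; n(e⁻) = 3 × 0.003268 = 0.009804 mol
Q = 0.009804 × 96500 / 0.773 = 1224 C
t = 1224 / 0.584 = 2096 s = 34.9 min

34.9 min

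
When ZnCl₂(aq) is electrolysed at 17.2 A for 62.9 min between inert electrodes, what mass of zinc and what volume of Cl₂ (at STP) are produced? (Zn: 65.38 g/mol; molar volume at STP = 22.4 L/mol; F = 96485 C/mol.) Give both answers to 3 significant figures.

Q = 17.2 × 3774 = 64910 C; n(e⁻) = 64910 / 96485 = 0.6727 mol
Cathode: Zn²⁺ + 2e⁻ → Zn → n(Zn) = 0.6727/2 = 0.3364 mol → 22.0 g
Anode: 2Cl⁻ → Cl₂ + 2e⁻ → n(Cl₂) = 0.6727/2 = 0.3364 mol → 7.54 L

22.0 g Zn; 7.54 L Cl₂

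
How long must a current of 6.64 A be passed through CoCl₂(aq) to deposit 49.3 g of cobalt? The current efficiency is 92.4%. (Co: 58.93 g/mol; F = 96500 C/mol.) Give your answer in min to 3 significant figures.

439 min

n(Co) = 49.3 / 58.93 = 0.8366 mol
Co²⁺ + 2e⁻ → Co, so n(e⁻) = 2 × 0.8366 = 1.673 mol
Q = 1.673 × 96500 / 0.924 = 1.747×10^5 C
t = Q / I = 1.747×10^5 / 6.64 = 26310 s = 439 min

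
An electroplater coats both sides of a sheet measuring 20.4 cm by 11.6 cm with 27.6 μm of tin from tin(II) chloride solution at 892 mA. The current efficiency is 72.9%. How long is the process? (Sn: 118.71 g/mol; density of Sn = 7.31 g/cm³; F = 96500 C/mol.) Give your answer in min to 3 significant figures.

398 min

Plated area = 2 × 20.4 × 11.6 = 473.3 cm²
Volume = 473.3 × 27.6×10⁻⁴ cm = 1.306 cm³
m(Sn) = 1.306 × 7.31 = 9.547 g
n(Sn) = 9.547 / 118.71 = 0.08042 mol; n(e⁻) = 2 × 0.08042 = 0.1608 mol
Q = 0.1608 × 96500 / 0.729 = 21290 C
t = 21290 / 0.892 = 23870 s = 398 min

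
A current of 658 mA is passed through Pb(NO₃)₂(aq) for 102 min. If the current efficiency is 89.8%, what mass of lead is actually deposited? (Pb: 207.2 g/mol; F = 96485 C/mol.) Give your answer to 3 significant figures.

Q = 0.658 × 6120 = 4027 C
n(e⁻) = 4027 / 96485 = 0.04174 mol
Pb²⁺ + 2e⁻ → Pb, so theoretical m(Pb) = 0.02087 × 207.2 = 4.324 g
Actual mass = 89.8% × 4.324 = 3.88 g

3.88 g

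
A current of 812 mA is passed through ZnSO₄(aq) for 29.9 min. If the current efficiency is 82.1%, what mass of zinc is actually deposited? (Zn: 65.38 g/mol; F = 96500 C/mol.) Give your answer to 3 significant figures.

0.405 g

Q = 0.812 × 1794 = 1457 C
n(e⁻) = 1457 / 96500 = 0.01510 mol
Zn²⁺ + 2e⁻ → Zn, so theoretical m(Zn) = 0.007550 × 65.38 = 0.4936 g
Actual mass = 82.1% × 0.4936 = 0.405 g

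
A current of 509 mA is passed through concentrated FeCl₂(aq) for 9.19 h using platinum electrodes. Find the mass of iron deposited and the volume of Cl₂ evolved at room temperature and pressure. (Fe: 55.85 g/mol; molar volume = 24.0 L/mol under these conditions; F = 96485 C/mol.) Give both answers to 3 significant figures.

4.87 g Fe; 2.09 L Cl₂

Q = 0.509 × 33084 = 16840 C; n(e⁻) = 16840 / 96485 = 0.1745 mol
Cathode: Fe²⁺ + 2e⁻ → Fe → n(Fe) = 0.1745/2 = 0.08725 mol → 4.87 g
Anode: 2Cl⁻ → Cl₂ + 2e⁻ → n(Cl₂) = 0.1745/2 = 0.08725 mol → 2.09 L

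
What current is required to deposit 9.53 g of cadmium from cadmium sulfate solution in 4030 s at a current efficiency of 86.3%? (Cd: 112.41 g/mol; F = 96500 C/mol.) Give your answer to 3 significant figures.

4.70 A

n(Cd) = 9.53 / 112.41 = 0.08478 mol
Cd²⁺ + 2e⁻ → Cd, so n(e⁻) = 2 × 0.08478 = 0.1696 mol
Q = 0.1696 × 96500 / 0.863 = 18960 C
I = Q / t = 18960 / 4030 s = 4.70 A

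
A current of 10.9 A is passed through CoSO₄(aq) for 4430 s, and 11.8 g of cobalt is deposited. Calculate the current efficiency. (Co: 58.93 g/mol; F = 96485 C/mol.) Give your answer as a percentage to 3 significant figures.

80.0%

Q = 10.9 × 4430 = 48290 C
n(e⁻) = 48290 / 96485 = 0.5005 mol
Co²⁺ + 2e⁻ → Co, so theoretical n(Co) = 0.2503 mol → 14.75 g
Efficiency = 11.8 / 14.75 = 0.8000 = 80.0%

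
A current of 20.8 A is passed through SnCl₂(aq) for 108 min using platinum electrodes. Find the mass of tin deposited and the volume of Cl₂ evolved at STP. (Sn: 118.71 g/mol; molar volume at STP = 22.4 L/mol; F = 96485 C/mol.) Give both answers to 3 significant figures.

Q = 20.8 × 6480 = 1.348×10^5 C; n(e⁻) = 1.348×10^5 / 96485 = 1.397 mol
Cathode: Sn²⁺ + 2e⁻ → Sn → n(Sn) = 1.397/2 = 0.6985 mol → 82.9 g
Anode: 2Cl⁻ → Cl₂ + 2e⁻ → n(Cl₂) = 1.397/2 = 0.6985 mol → 15.6 L

82.9 g Sn; 15.6 L Cl₂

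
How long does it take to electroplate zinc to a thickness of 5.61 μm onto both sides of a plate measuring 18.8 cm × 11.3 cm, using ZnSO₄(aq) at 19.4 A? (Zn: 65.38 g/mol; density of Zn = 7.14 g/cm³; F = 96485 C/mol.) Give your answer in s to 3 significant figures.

259 s

Plated area = 2 × 18.8 × 11.3 = 424.9 cm²
Volume = 424.9 × 5.61×10⁻⁴ cm = 0.2384 cm³
m(Zn) = 0.2384 × 7.14 = 1.702 g
n(Zn) = 1.702 / 65.38 = 0.02603 mol; n(e⁻) = 2 × 0.02603 = 0.05206 mol
Q = 0.05206 × 96485 = 5023 C
t = 5023 / 19.4 = 258.9 s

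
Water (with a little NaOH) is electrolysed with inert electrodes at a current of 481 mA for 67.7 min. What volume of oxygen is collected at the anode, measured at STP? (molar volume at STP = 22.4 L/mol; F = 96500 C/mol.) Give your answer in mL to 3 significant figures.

113 mL

Q = It = 0.481 × 4062 = 1954 C
Moles of electrons = 1954 / 96500 = 0.02025 mol
2H₂O → O₂ + 4H⁺ + 4e⁻, so n(O₂) = 0.02025 / 4 = 0.005063 mol
V = 0.005063 × 22.4 = 0.1134 L
= 113 mL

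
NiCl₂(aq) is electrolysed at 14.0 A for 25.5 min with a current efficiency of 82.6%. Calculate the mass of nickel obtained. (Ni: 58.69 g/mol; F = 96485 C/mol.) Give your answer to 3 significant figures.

5.38 g

Q = 14.0 × 1530 = 21420 C
n(e⁻) = 21420 / 96485 = 0.2220 mol
Ni²⁺ + 2e⁻ → Ni, so theoretical m(Ni) = 0.1110 × 58.69 = 6.515 g
Actual mass = 82.6% × 6.515 = 5.38 g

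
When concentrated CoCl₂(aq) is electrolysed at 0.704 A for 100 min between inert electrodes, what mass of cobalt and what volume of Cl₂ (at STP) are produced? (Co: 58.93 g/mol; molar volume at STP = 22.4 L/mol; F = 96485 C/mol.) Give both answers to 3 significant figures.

Q = 0.704 × 6000 = 4224 C; n(e⁻) = 4224 / 96485 = 0.04378 mol
Cathode: Co²⁺ + 2e⁻ → Co → n(Co) = 0.04378/2 = 0.02189 mol → 1.29 g
Anode: 2Cl⁻ → Cl₂ + 2e⁻ → n(Cl₂) = 0.04378/2 = 0.02189 mol → 0.490 L

1.29 g Co; 0.490 L Cl₂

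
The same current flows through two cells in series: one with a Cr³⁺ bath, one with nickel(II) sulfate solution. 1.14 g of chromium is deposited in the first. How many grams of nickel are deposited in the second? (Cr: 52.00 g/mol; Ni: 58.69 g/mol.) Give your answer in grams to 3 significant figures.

n(Cr) = 1.14 / 52.00 = 0.02192 mol
Cr³⁺ + 3e⁻ → Cr, so n(e⁻) = 3 × 0.02192 = 0.06576 mol
The cells are in series, so the same charge (and hence the same n(e⁻) = 0.06576 mol) passes through both.
Ni²⁺ + 2e⁻ → Ni, so n(Ni) = 0.06576 / 2 = 0.03288 mol
m(Ni) = 0.03288 × 58.69 = 1.93 g

1.93 g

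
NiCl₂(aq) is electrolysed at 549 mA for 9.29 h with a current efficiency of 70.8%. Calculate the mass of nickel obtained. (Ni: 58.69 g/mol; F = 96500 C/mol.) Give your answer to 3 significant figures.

Q = 0.549 × 33444 = 18360 C
n(e⁻) = 18360 / 96500 = 0.1903 mol
Ni²⁺ + 2e⁻ → Ni, so theoretical m(Ni) = 0.09515 × 58.69 = 5.584 g
Actual mass = 70.8% × 5.584 = 3.95 g

3.95 g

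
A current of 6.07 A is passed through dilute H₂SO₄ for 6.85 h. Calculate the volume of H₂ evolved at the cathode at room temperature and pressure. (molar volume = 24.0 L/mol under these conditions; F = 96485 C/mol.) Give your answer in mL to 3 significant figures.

Q = It = 6.07 × 24660 = 1.497×10^5 C
n(e⁻) = Q/F = 1.497×10^5/96485 = 1.552 mol
2H⁺ + 2e⁻ → H₂, so n(H₂) = 1.552 / 2 = 0.7760 mol
V = 0.7760 × 24.0 = 18.62 L
= 18600 mL

18600 mL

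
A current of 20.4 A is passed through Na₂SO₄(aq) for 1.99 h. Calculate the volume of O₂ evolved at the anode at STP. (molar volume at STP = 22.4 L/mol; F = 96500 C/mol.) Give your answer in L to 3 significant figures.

8.48 L

Charge passed = 20.4 × 7164 = 1.461×10^5 C
Moles of electrons = 1.461×10^5 / 96500 = 1.514 mol
2H₂O → O₂ + 4H⁺ + 4e⁻, so n(O₂) = 1.514 / 4 = 0.3785 mol
V = 0.3785 × 22.4 = 8.478 L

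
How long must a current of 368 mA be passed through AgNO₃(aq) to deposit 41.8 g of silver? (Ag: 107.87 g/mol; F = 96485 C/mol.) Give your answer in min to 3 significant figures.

1690 min

n(Ag) = 41.8 / 107.87 = 0.3875 mol
Ag⁺ + e⁻ → Ag, so n(e⁻) = 0.3875 mol
Q = 0.3875 × 96485 = 37390 C
t = Q / I = 37390 / 0.368 = 1.016×10^5 s = 1690 min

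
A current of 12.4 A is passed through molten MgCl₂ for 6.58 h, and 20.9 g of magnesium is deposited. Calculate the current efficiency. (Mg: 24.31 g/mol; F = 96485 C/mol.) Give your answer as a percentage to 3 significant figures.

56.5%

Q = 12.4 × 23688 = 2.937×10^5 C
n(e⁻) = 2.937×10^5 / 96485 = 3.044 mol
Mg²⁺ + 2e⁻ → Mg, so theoretical n(Mg) = 1.522 mol → 37.00 g
Efficiency = 20.9 / 37.00 = 0.5649 = 56.5%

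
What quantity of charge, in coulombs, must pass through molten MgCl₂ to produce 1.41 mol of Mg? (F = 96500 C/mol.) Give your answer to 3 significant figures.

2.72×10^5 C

Mg²⁺ + 2e⁻ → Mg, so n(e⁻) = 2 × 1.41 = 2.820 mol
Q = 2.820 × 96500 = 2.721×10^5 C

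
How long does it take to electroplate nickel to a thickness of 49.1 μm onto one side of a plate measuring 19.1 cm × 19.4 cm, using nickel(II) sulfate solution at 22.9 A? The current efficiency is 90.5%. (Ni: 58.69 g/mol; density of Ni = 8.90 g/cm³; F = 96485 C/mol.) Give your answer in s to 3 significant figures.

Plated area = 19.1 × 19.4 = 370.5 cm²
Volume = 370.5 × 49.1×10⁻⁴ cm = 1.819 cm³
m(Ni) = 1.819 × 8.90 = 16.19 g
n(Ni) = 16.19 / 58.69 = 0.2759 mol; n(e⁻) = 2 × 0.2759 = 0.5518 mol
Q = 0.5518 × 96485 / 0.905 = 58830 C
t = 58830 / 22.9 = 2569 s

2570 s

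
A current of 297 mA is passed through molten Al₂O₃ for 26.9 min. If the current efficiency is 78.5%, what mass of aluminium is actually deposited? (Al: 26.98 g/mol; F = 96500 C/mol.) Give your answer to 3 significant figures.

Q = 0.297 × 1614 = 479.4 C
n(e⁻) = 479.4 / 96500 = 0.004968 mol
Al³⁺ + 3e⁻ → Al, so theoretical m(Al) = 0.001656 × 26.98 = 0.04468 g
Actual mass = 78.5% × 0.04468 = 0.0351 g

0.0351 g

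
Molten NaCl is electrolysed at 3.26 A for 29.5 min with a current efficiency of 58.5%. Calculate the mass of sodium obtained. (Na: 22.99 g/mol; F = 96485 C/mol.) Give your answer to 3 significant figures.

Q = 3.26 × 1770 = 5770 C
n(e⁻) = 5770 / 96485 = 0.05980 mol
Na⁺ + e⁻ → Na, so theoretical m(Na) = 0.05980 × 22.99 = 1.375 g
Actual mass = 58.5% × 1.375 = 0.804 g

0.804 g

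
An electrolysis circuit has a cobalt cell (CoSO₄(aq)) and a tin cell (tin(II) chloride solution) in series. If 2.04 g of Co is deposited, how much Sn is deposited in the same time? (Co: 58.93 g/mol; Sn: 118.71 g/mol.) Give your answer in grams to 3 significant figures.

4.11 g

n(Co) = 2.04 / 58.93 = 0.03462 mol
Co²⁺ + 2e⁻ → Co, so n(e⁻) = 2 × 0.03462 = 0.06924 mol
Since the cells are in series, n(e⁻) in the Sn cell is also 0.06924 mol.
Sn²⁺ + 2e⁻ → Sn, so n(Sn) = 0.06924 / 2 = 0.03462 mol
m(Sn) = 0.03462 × 118.71 = 4.11 g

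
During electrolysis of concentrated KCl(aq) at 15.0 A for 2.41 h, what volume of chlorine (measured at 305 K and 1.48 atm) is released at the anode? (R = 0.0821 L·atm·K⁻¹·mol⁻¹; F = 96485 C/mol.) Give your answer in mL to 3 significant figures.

11400 mL

Q = It = 15.0 × 8676 = 1.301×10^5 C
n(e⁻) = 1.301×10^5 / 96485 = 1.348 mol
2Cl⁻ → Cl₂ + 2e⁻, so n(Cl₂) = 1.348 / 2 = 0.6740 mol
V = nRT/P = 0.6740 × 0.0821 × 305 / 1.48 = 11.40 L
= 11400 mL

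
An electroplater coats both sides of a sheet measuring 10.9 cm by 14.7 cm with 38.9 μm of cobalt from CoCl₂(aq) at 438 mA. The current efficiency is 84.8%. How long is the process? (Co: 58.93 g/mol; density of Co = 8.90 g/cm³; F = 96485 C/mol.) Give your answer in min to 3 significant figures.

1630 min

Plated area = 2 × 10.9 × 14.7 = 320.5 cm²
Volume = 320.5 × 38.9×10⁻⁴ cm = 1.247 cm³
m(Co) = 1.247 × 8.90 = 11.10 g
n(Co) = 11.10 / 58.93 = 0.1884 mol; n(e⁻) = 2 × 0.1884 = 0.3768 mol
Q = 0.3768 × 96485 / 0.848 = 42870 C
t = 42870 / 0.438 = 97880 s = 1630 min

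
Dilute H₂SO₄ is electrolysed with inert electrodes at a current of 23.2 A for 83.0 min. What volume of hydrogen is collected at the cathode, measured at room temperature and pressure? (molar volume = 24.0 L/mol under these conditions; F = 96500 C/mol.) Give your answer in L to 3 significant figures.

14.4 L

Q = 23.2 A × 4980 s = 1.155×10^5 C
n(e⁻) = Q/F = 1.155×10^5/96500 = 1.197 mol
2H⁺ + 2e⁻ → H₂, so n(H₂) = 1.197 / 2 = 0.5985 mol
V = 0.5985 × 24.0 = 14.36 L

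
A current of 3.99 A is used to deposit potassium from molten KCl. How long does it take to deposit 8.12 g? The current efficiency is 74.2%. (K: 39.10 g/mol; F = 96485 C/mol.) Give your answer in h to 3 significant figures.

1.88 h

n(K) = 8.12 / 39.10 = 0.2077 mol
K⁺ + e⁻ → K, so n(e⁻) = 0.2077 mol
Q = 0.2077 × 96485 / 0.742 = 27010 C
t = Q / I = 27010 / 3.99 = 6769 s = 1.88 h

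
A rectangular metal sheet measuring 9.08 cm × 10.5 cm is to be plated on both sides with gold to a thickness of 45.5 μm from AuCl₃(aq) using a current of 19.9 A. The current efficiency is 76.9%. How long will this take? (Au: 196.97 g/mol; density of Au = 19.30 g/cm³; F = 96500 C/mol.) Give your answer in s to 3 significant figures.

1610 s

Plated area = 2 × 9.08 × 10.5 = 190.7 cm²
Volume = 190.7 × 45.5×10⁻⁴ cm = 0.8677 cm³
m(Au) = 0.8677 × 19.30 = 16.75 g
n(Au) = 16.75 / 196.97 = 0.08504 mol; n(e⁻) = 3 × 0.08504 = 0.2551 mol
Q = 0.2551 × 96500 / 0.769 = 32010 C
t = 32010 / 19.9 = 1609 s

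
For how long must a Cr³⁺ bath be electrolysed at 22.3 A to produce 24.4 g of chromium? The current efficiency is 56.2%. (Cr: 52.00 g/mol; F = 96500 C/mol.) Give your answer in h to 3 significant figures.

3.01 h

n(Cr) = 24.4 / 52.00 = 0.4692 mol
Cr³⁺ + 3e⁻ → Cr, so n(e⁻) = 3 × 0.4692 = 1.408 mol
Q = 1.408 × 96500 / 0.562 = 2.418×10^5 C
t = Q / I = 2.418×10^5 / 22.3 = 10840 s = 3.01 h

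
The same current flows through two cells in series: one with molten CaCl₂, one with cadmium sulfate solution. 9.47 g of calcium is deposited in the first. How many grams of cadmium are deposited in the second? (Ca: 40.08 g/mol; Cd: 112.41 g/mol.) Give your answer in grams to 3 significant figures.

n(Ca) = 9.47 / 40.08 = 0.2363 mol
Ca²⁺ + 2e⁻ → Ca, so n(e⁻) = 2 × 0.2363 = 0.4726 mol
Since the cells are in series, n(e⁻) in the Cd cell is also 0.4726 mol.
Cd²⁺ + 2e⁻ → Cd, so n(Cd) = 0.4726 / 2 = 0.2363 mol
m(Cd) = 0.2363 × 112.41 = 26.6 g

26.6 g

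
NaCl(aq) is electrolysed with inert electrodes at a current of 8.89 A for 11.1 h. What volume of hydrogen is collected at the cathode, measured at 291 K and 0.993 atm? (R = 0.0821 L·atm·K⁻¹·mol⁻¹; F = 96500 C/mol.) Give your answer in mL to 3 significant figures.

Q = It = 8.89 × 39960 = 3.552×10^5 C
n(e⁻) = 3.552×10^5 / 96500 = 3.681 mol
2H⁺ + 2e⁻ → H₂, so n(H₂) = 3.681 / 2 = 1.841 mol
V = nRT/P = 1.841 × 0.0821 × 291 / 0.993 = 44.29 L
= 44300 mL

44300 mL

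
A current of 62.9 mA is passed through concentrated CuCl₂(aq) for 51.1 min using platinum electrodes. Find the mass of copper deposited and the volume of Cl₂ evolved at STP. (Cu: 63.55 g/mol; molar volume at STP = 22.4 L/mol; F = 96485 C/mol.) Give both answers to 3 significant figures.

Q = 0.0629 × 3066 = 192.9 C; n(e⁻) = 192.9 / 96485 = 0.001999 mol
Cathode: Cu²⁺ + 2e⁻ → Cu → n(Cu) = 0.001999/2 = 9.995×10^-4 mol → 0.0635 g
Anode: 2Cl⁻ → Cl₂ + 2e⁻ → n(Cl₂) = 0.001999/2 = 9.995×10^-4 mol → 0.0224 L

0.0635 g Cu; 0.0224 L Cl₂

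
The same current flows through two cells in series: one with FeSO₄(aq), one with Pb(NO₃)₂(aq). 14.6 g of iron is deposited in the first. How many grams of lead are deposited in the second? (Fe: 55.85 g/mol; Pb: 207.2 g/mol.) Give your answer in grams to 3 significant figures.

54.2 g

n(Fe) = 14.6 / 55.85 = 0.2614 mol
Fe²⁺ + 2e⁻ → Fe, so n(e⁻) = 2 × 0.2614 = 0.5228 mol
Since the cells are in series, n(e⁻) in the Pb cell is also 0.5228 mol.
Pb²⁺ + 2e⁻ → Pb, so n(Pb) = 0.5228 / 2 = 0.2614 mol
m(Pb) = 0.2614 × 207.2 = 54.2 g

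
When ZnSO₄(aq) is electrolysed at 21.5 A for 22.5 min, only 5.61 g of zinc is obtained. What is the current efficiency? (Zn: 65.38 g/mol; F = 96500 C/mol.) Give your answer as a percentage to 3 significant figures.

Q = 21.5 × 1350 = 29030 C
n(e⁻) = 29030 / 96500 = 0.3008 mol
Zn²⁺ + 2e⁻ → Zn, so theoretical n(Zn) = 0.1504 mol → 9.833 g
Efficiency = 5.61 / 9.833 = 0.5705 = 57.1%

57.1%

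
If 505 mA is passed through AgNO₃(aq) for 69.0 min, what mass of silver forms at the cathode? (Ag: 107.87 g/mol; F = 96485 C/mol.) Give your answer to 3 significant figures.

2.34 g

Charge passed = 0.505 × 4140 = 2091 C
n(e⁻) = 2091 / 96485 = 0.02167 mol
Ag⁺ + e⁻ → Ag, so n(Ag) = 0.02167 mol
m = 0.02167 × 107.87 = 2.34 g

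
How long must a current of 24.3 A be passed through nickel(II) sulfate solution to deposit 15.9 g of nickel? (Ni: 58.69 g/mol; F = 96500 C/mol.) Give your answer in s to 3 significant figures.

2150 s

n(Ni) = 15.9 / 58.69 = 0.2709 mol
Ni²⁺ + 2e⁻ → Ni, so n(e⁻) = 2 × 0.2709 = 0.5418 mol
Q = 0.5418 × 96500 = 52280 C
t = Q / I = 52280 / 24.3 = 2151 s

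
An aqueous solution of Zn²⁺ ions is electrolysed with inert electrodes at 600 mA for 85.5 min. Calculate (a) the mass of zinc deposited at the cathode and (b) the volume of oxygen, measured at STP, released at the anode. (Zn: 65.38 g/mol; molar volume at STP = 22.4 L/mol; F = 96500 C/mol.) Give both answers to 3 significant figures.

1.04 g Zn; 0.179 L O₂

Q = 0.600 × 5130 = 3078 C; n(e⁻) = 3078 / 96500 = 0.03190 mol
Cathode: Zn²⁺ + 2e⁻ → Zn → n(Zn) = 0.03190/2 = 0.01595 mol → 1.04 g
Anode: 2H₂O → O₂ + 4H⁺ + 4e⁻ → n(O₂) = 0.03190/4 = 0.007975 mol → 0.179 L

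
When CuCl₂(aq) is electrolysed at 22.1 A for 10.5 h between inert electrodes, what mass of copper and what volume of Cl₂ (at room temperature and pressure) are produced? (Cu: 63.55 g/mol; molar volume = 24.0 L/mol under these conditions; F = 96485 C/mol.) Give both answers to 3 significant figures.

275 g Cu; 104 L Cl₂

Q = 22.1 × 37800 = 8.354×10^5 C; n(e⁻) = 8.354×10^5 / 96485 = 8.658 mol
Cathode: Cu²⁺ + 2e⁻ → Cu → n(Cu) = 8.658/2 = 4.329 mol → 275 g
Anode: 2Cl⁻ → Cl₂ + 2e⁻ → n(Cl₂) = 8.658/2 = 4.329 mol → 104 L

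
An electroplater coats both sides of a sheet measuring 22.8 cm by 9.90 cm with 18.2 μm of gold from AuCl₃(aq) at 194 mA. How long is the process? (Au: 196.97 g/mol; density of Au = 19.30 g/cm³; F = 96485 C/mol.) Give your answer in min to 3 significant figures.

2000 min

Plated area = 2 × 22.8 × 9.90 = 451.4 cm²
Volume = 451.4 × 18.2×10⁻⁴ cm = 0.8215 cm³
m(Au) = 0.8215 × 19.30 = 15.85 g
n(Au) = 15.85 / 196.97 = 0.08047 mol; n(e⁻) = 3 × 0.08047 = 0.2414 mol
Q = 0.2414 × 96485 = 23290 C
t = 23290 / 0.194 = 1.201×10^5 s = 2000 min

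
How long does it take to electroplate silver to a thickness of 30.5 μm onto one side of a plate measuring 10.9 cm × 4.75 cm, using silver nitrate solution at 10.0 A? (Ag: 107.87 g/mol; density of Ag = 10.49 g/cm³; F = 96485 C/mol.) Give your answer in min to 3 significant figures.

2.47 min

Plated area = 10.9 × 4.75 = 51.78 cm²
Volume = 51.78 × 30.5×10⁻⁴ cm = 0.1579 cm³
m(Ag) = 0.1579 × 10.49 = 1.656 g
n(Ag) = 1.656 / 107.87 = 0.01535 mol; n(e⁻) = 0.01535 mol
Q = 0.01535 × 96485 = 1481 C
t = 1481 / 10.0 = 148.1 s = 2.47 min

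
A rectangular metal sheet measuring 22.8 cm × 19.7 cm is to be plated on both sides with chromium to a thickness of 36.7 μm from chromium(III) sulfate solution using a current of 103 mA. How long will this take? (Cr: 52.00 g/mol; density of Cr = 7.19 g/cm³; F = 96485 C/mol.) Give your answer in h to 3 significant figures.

Plated area = 2 × 22.8 × 19.7 = 898.3 cm²
Volume = 898.3 × 36.7×10⁻⁴ cm = 3.297 cm³
m(Cr) = 3.297 × 7.19 = 23.71 g
n(Cr) = 23.71 / 52.00 = 0.4560 mol; n(e⁻) = 3 × 0.4560 = 1.368 mol
Q = 1.368 × 96485 = 1.320×10^5 C
t = 1.320×10^5 / 0.103 = 1.282×10^6 s = 356 h

356 h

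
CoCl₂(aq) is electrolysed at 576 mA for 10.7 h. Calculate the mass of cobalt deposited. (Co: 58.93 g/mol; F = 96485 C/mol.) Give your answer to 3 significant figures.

Q = 0.576 A × 38520 s = 22190 C
n(e⁻) = Q/F = 22190/96485 = 0.2300 mol
Co²⁺ + 2e⁻ → Co, so n(Co) = 0.2300 / 2 = 0.1150 mol
m = 0.1150 × 58.93 = 6.78 g

6.78 g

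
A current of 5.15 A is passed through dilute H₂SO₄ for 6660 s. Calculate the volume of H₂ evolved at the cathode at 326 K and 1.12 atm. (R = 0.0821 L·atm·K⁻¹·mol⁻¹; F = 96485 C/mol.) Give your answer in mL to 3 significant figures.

4250 mL

Q = 5.15 A × 6660 s = 34300 C
Moles of electrons = 34300 / 96485 = 0.3555 mol
2H⁺ + 2e⁻ → H₂, so n(H₂) = 0.3555 / 2 = 0.1778 mol
V = nRT/P = 0.1778 × 0.0821 × 326 / 1.12 = 4.249 L
= 4250 mL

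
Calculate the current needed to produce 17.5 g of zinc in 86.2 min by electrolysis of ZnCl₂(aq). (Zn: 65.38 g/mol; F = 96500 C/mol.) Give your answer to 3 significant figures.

9.99 A

n(Zn) = 17.5 / 65.38 = 0.2677 mol
Zn²⁺ + 2e⁻ → Zn, so n(e⁻) = 2 × 0.2677 = 0.5354 mol
Q = 0.5354 × 96500 = 51670 C
I = Q / t = 51670 / 5172 s = 9.99 A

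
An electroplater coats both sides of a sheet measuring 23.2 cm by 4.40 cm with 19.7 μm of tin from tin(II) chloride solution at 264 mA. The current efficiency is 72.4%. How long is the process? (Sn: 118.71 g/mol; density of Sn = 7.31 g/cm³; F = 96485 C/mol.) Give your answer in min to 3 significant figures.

417 min

Plated area = 2 × 23.2 × 4.40 = 204.2 cm²
Volume = 204.2 × 19.7×10⁻⁴ cm = 0.4023 cm³
m(Sn) = 0.4023 × 7.31 = 2.941 g
n(Sn) = 2.941 / 118.71 = 0.02477 mol; n(e⁻) = 2 × 0.02477 = 0.04954 mol
Q = 0.04954 × 96485 / 0.724 = 6602 C
t = 6602 / 0.264 = 25010 s = 417 min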